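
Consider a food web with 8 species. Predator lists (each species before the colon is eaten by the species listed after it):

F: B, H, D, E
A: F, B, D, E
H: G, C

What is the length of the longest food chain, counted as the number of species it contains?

4 species

One longest chain: A → F → H → G.
It has 4 species and 3 links.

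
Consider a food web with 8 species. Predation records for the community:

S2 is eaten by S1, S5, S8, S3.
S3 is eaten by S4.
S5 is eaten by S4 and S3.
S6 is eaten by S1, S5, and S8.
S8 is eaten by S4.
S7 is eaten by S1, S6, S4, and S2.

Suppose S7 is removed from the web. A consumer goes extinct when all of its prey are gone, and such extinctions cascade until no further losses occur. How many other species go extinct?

Remove S7.
Round 1: S2 (all prey gone), S6 (all prey gone) → extinct.
Round 2: S1 (all prey gone), S8 (all prey gone), S5 (all prey gone) → extinct.
Round 3: S3 (all prey gone) → extinct.
Round 4: S4 (all prey gone) → extinct.
No further losses. Total secondary extinctions: 7.

7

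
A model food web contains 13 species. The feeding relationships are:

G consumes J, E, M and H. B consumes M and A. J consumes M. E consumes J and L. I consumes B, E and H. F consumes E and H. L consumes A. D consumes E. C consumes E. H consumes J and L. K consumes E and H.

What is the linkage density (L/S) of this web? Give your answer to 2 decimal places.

There are L = 21 links among S = 13 species.
L/S = 21/13 = 1.6154 ≈ 1.62.

L/S = 1.62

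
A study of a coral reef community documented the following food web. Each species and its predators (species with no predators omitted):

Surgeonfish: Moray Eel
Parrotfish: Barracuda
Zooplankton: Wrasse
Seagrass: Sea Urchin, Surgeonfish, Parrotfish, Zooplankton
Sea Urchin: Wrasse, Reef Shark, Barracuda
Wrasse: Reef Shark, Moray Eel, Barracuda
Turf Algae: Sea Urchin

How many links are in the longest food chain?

One longest chain: Turf Algae → Sea Urchin → Wrasse → Reef Shark.
It has 4 species and 3 links.

3 links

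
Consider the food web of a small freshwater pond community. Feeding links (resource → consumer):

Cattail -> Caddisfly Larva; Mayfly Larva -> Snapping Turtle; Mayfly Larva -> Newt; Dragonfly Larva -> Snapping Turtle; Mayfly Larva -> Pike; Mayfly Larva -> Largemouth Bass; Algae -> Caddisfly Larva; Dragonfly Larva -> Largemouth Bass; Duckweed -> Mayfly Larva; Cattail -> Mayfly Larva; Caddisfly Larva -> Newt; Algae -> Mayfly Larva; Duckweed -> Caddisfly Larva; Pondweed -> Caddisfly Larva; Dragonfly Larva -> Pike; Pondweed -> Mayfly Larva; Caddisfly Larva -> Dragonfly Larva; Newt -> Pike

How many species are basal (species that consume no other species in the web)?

4

Basal species (no prey listed): Pondweed, Algae, Cattail, Duckweed.
Count: 4.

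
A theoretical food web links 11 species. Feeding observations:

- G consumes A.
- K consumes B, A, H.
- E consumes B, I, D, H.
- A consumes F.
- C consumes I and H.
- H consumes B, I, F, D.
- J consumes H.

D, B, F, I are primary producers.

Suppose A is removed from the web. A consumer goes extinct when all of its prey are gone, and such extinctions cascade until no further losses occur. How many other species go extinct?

Remove A.
Round 1: G (all prey gone) → extinct.
No further losses. Total secondary extinctions: 1.

1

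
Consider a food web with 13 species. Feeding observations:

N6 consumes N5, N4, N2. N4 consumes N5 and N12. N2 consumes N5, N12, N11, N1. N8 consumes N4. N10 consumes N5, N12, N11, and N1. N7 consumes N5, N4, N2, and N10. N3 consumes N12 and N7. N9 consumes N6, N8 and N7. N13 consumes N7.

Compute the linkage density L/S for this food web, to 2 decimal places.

There are L = 24 links among S = 13 species.
L/S = 24/13 = 1.8462 ≈ 1.85.

L/S = 1.85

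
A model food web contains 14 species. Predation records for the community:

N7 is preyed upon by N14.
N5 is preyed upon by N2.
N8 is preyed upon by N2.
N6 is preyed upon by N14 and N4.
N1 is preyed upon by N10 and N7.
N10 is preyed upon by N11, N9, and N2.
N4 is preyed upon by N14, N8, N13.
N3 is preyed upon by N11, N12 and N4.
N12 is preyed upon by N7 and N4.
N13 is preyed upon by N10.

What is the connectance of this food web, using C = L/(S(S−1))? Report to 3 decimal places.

The web has S = 14 species and L = 19 feeding links.
C = L / (S(S−1)) = 19 / 182 = 0.1044 ≈ 0.104.

C = 0.104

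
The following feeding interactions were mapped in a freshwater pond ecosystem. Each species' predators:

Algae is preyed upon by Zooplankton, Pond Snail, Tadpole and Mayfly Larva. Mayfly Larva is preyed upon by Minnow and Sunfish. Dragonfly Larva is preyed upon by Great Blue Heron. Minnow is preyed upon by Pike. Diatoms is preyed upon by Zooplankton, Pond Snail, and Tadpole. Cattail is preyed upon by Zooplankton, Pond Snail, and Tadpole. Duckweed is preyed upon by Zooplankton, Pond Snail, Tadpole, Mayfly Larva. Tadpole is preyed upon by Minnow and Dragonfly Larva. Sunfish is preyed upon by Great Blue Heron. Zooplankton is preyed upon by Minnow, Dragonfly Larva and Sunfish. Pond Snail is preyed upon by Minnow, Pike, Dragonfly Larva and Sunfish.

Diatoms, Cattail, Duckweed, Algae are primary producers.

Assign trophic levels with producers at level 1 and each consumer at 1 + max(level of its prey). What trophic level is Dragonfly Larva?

Diatoms is a producer → level 1.
Tadpole eats Diatoms (level 1); other prey at levels: Cattail 1, Duckweed 1, Algae 1 → level 2.
Dragonfly Larva eats Tadpole (level 2); other prey at levels: Pond Snail 2, Zooplankton 2 → level 3.

Trophic level 3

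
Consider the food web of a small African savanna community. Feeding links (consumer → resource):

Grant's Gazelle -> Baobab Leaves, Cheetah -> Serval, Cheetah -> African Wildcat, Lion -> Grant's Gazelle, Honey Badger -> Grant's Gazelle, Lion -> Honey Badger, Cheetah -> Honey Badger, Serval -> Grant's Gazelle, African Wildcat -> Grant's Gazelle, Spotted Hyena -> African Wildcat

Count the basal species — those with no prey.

1

Basal species (no prey listed): Baobab Leaves.
Count: 1.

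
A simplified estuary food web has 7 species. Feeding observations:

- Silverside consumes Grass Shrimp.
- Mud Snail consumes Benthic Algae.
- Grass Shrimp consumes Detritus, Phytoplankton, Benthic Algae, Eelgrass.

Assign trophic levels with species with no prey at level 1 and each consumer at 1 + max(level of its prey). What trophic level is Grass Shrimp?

Trophic level 2

Detritus has no prey (basal) → level 1.
Grass Shrimp eats Detritus (level 1); other prey at levels: Eelgrass 1, Phytoplankton 1, Benthic Algae 1 → level 2.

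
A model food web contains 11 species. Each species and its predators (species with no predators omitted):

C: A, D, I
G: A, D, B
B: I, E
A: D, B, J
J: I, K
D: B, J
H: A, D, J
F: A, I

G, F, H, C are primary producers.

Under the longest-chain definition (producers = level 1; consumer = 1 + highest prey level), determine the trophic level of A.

G is a producer → level 1.
A eats G (level 1); other prey at levels: F 1, H 1, C 1 → level 2.

Trophic level 2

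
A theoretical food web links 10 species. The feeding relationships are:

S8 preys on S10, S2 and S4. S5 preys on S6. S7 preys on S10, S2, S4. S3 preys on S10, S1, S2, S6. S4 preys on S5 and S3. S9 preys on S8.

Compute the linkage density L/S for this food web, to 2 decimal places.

L/S = 1.40

There are L = 14 links among S = 10 species.
L/S = 14/10 = 1.4000 ≈ 1.40.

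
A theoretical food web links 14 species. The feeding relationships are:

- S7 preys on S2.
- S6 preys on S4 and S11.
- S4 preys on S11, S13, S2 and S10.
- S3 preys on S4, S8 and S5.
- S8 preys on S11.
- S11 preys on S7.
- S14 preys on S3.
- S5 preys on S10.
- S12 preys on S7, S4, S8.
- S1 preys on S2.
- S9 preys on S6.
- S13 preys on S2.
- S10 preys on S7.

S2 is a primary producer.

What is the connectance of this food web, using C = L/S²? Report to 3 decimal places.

The web has S = 14 species and L = 21 feeding links.
C = L / S² = 21 / 196 = 0.1071 ≈ 0.107.

C = 0.107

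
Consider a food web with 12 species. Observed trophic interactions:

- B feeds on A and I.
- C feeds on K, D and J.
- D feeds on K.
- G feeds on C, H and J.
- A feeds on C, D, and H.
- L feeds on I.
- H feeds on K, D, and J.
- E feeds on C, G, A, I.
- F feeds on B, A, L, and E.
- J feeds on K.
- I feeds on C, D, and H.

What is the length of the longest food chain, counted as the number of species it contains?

One longest chain: K → J → C → G → E → F.
It has 6 species and 5 links.

6 species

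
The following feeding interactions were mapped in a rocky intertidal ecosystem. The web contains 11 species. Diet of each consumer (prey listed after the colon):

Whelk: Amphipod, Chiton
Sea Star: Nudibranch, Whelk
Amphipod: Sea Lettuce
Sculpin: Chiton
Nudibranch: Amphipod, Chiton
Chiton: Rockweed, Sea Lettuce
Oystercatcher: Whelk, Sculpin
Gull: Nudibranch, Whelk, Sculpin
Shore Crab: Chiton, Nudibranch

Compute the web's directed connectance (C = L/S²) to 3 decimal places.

C = 0.140

The web has S = 11 species and L = 17 feeding links.
C = L / S² = 17 / 121 = 0.1405 ≈ 0.140.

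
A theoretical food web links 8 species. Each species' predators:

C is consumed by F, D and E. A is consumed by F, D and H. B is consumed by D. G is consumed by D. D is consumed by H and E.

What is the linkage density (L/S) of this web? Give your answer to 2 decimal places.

L/S = 1.25

There are L = 10 links among S = 8 species.
L/S = 10/8 = 1.2500 ≈ 1.25.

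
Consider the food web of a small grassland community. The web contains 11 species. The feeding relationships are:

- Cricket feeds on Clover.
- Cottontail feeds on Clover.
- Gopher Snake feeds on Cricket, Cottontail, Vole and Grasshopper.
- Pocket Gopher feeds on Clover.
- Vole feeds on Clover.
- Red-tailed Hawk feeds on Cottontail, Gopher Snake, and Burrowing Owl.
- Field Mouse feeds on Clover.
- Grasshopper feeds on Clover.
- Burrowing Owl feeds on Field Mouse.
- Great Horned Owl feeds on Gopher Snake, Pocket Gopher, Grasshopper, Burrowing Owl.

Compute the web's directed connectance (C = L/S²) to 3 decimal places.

The web has S = 11 species and L = 18 feeding links.
C = L / S² = 18 / 121 = 0.1488 ≈ 0.149.

C = 0.149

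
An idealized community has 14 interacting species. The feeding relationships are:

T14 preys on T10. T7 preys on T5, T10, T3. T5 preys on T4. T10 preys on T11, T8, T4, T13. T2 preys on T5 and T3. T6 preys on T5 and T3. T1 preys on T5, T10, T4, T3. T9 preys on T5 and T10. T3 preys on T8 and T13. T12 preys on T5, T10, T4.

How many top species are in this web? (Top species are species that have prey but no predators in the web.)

7

Top species (has prey, but nothing eats it): T7, T9, T6, T1, T14, T12, T2.
Count: 7.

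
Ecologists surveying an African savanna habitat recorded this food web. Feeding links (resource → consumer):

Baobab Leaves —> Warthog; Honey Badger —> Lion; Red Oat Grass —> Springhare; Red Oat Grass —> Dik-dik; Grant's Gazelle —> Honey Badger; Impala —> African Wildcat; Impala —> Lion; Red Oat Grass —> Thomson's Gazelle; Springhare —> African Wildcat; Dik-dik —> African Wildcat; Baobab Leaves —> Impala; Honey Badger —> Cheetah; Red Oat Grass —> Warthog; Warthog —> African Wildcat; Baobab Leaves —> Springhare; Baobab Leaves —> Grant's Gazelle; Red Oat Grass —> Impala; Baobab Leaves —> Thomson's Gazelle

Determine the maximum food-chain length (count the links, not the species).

3 links

One longest chain: Baobab Leaves → Grant's Gazelle → Honey Badger → Lion.
It has 4 species and 3 links.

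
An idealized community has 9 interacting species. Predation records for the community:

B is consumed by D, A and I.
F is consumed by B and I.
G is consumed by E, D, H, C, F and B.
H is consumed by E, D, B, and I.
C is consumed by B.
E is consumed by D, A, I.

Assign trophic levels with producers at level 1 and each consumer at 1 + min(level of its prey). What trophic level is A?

Trophic level 3

G is a producer → level 1.
E eats G → level 2.
A eats E → level 3.
No prey of A is below level 2, so 3 is the minimum.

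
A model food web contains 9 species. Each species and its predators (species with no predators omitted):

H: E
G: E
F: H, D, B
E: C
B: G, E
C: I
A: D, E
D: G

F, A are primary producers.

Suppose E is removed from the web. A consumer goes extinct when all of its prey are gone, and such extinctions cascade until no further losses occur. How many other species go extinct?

Remove E.
Round 1: C (all prey gone) → extinct.
Round 2: I (all prey gone) → extinct.
No further losses. Total secondary extinctions: 2.

2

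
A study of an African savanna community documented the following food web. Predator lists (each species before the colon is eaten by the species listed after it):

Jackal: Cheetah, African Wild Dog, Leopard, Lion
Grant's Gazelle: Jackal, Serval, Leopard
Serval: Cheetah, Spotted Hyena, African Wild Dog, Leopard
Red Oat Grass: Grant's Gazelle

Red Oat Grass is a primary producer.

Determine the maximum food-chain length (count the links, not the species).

3 links

One longest chain: Red Oat Grass → Grant's Gazelle → Jackal → Cheetah.
It has 4 species and 3 links.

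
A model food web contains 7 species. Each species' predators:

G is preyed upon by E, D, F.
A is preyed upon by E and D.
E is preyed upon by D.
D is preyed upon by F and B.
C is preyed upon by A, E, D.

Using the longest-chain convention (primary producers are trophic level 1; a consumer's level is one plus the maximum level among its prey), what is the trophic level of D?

Trophic level 4

C is a producer → level 1.
A eats C → level 2.
E eats A (level 2); other prey at levels: C 1, G 1 → level 3.
D eats E (level 3); other prey at levels: C 1, G 1, A 2 → level 4.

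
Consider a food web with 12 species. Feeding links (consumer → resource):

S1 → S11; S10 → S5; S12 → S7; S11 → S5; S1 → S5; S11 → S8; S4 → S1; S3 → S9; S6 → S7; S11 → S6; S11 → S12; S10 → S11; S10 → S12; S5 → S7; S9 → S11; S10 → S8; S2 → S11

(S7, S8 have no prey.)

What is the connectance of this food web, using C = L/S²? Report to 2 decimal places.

The web has S = 12 species and L = 17 feeding links.
C = L / S² = 17 / 144 = 0.1181 ≈ 0.12.

C = 0.12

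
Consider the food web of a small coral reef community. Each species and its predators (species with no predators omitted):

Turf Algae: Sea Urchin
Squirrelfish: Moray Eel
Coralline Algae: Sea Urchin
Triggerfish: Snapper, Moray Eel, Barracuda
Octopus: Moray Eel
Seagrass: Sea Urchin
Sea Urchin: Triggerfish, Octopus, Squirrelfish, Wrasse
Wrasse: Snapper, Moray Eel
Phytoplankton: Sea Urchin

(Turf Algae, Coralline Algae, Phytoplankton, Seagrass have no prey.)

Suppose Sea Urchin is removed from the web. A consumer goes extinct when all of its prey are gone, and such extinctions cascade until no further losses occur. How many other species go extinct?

7

Remove Sea Urchin.
Round 1: Triggerfish (all prey gone), Octopus (all prey gone), Squirrelfish (all prey gone), Wrasse (all prey gone) → extinct.
Round 2: Snapper (all prey gone), Moray Eel (all prey gone), Barracuda (all prey gone) → extinct.
No further losses. Total secondary extinctions: 7.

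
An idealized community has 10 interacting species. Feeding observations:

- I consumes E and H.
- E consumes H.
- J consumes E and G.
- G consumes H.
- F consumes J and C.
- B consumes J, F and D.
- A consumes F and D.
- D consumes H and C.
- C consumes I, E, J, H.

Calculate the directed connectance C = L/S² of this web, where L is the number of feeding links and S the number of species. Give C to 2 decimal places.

C = 0.19

The web has S = 10 species and L = 19 feeding links.
C = L / S² = 19 / 100 = 0.1900 ≈ 0.19.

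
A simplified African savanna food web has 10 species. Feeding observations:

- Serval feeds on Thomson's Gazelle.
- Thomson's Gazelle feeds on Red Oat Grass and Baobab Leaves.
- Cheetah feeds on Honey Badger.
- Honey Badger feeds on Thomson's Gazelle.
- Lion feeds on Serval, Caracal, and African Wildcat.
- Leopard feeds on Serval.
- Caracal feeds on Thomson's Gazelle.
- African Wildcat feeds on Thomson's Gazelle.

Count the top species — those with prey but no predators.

Top species (has prey, but nothing eats it): Leopard, Lion, Cheetah.
Count: 3.

3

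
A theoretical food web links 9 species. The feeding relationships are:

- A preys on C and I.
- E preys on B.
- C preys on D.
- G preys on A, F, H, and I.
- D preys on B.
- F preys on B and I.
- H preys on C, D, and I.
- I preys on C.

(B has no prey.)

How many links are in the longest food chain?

5 links

One longest chain: B → D → C → I → A → G.
It has 6 species and 5 links.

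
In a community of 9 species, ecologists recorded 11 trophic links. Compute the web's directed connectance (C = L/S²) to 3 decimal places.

The web has S = 9 species and L = 11 feeding links.
C = L / S² = 11 / 81 = 0.1358 ≈ 0.136.

C = 0.136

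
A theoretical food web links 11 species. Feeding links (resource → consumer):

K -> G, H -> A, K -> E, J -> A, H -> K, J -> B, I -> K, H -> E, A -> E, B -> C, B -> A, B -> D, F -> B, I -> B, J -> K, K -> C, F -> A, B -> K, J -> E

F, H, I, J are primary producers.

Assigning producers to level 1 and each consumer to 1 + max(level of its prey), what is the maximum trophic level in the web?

4

Producers (level 1): F, H, I, J.
F → B → A → E gives E level 4.
No species has a prey at level 4, so no species reaches level 5.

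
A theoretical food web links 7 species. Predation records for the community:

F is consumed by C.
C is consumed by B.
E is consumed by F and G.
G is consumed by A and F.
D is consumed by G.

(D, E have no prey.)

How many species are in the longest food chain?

5 species

One longest chain: D → G → F → C → B.
It has 5 species and 4 links.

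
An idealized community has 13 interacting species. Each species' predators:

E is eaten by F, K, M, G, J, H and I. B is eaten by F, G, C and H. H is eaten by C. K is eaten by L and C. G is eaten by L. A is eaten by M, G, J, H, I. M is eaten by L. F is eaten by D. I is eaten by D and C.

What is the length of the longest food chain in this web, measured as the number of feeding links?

One longest chain: E → I → D.
It has 3 species and 2 links.

2 links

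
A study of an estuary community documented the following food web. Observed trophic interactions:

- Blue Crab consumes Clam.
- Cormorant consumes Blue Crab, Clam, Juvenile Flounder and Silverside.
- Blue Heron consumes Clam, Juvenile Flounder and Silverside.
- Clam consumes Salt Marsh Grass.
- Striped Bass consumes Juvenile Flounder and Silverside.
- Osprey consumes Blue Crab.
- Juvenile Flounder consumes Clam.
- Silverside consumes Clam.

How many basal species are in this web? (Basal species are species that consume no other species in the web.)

1

Basal species (no prey listed): Salt Marsh Grass.
Count: 1.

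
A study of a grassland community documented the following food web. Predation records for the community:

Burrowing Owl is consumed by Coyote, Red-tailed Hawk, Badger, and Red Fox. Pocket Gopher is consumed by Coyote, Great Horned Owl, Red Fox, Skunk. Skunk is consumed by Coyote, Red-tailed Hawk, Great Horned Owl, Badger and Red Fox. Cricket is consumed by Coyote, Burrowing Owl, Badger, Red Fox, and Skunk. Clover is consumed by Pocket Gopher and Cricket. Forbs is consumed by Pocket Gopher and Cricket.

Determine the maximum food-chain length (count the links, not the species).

3 links

One longest chain: Forbs → Cricket → Burrowing Owl → Coyote.
It has 4 species and 3 links.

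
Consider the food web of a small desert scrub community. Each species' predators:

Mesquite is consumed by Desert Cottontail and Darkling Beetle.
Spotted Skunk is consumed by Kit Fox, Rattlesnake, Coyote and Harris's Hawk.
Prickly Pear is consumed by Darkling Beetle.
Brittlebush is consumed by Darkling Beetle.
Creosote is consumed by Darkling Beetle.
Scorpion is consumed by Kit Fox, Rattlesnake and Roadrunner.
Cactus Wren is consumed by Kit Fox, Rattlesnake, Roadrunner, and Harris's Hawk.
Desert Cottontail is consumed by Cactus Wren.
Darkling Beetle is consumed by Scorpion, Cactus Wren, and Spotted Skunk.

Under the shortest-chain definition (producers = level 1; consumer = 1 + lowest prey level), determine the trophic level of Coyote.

Creosote is a producer → level 1.
Darkling Beetle eats Creosote → level 2.
Spotted Skunk eats Darkling Beetle → level 3.
Coyote eats Spotted Skunk → level 4.
No prey of Coyote is below level 3, so 4 is the minimum.

Trophic level 4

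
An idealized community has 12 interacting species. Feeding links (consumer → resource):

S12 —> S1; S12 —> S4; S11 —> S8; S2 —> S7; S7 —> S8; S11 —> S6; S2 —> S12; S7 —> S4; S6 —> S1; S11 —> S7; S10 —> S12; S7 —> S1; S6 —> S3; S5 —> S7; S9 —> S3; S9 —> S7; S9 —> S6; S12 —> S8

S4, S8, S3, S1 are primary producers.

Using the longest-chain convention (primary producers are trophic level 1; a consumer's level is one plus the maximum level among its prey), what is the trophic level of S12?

S4 is a producer → level 1.
S12 eats S4 (level 1); other prey at levels: S8 1, S1 1 → level 2.

Trophic level 2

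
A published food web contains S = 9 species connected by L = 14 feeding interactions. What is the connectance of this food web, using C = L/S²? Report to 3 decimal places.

C = 0.173

The web has S = 9 species and L = 14 feeding links.
C = L / S² = 14 / 81 = 0.1728 ≈ 0.173.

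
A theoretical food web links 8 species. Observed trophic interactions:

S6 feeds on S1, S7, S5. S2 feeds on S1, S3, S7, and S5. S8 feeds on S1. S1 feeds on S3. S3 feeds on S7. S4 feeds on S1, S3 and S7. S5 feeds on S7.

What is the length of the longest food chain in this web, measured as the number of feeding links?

One longest chain: S7 → S3 → S1 → S4.
It has 4 species and 3 links.

3 links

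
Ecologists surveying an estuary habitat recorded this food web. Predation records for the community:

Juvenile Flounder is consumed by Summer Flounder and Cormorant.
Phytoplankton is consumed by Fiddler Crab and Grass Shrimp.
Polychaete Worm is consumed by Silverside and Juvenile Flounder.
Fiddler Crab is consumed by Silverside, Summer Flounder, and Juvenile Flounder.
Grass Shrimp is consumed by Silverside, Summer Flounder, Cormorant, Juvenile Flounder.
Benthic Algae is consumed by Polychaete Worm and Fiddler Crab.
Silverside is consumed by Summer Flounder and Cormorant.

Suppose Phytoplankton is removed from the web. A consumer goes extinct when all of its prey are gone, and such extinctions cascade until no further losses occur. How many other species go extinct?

1

Remove Phytoplankton.
Round 1: Grass Shrimp (all prey gone) → extinct.
No further losses. Total secondary extinctions: 1.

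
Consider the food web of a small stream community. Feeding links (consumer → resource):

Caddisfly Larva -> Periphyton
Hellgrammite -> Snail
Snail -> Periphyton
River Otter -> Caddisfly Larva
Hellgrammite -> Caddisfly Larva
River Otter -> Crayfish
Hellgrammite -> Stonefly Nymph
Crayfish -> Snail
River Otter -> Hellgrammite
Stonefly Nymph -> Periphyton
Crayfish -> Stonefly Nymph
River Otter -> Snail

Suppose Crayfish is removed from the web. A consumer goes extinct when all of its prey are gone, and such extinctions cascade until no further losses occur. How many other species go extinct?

0

Remove Crayfish.
Every predator of it retains at least one other prey: River Otter still has Caddisfly Larva, Snail, Hellgrammite.
No consumer loses all prey, so no secondary extinctions occur.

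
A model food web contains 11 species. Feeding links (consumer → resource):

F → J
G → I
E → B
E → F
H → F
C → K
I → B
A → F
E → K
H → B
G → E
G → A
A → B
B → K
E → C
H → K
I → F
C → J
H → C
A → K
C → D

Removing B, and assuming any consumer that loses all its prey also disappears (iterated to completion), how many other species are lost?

Remove B.
Every predator of it retains at least one other prey: E still has K, C, F; A still has K, F; I still has F; H still has K, C, F.
No consumer loses all prey, so no secondary extinctions occur.

0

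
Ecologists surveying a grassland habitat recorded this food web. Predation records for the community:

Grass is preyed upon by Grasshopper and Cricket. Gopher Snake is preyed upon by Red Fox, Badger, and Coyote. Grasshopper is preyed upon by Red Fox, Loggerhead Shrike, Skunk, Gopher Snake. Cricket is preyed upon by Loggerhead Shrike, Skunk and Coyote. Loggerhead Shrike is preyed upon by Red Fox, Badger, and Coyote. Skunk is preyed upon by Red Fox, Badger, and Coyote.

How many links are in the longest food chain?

3 links

One longest chain: Grass → Cricket → Skunk → Badger.
It has 4 species and 3 links.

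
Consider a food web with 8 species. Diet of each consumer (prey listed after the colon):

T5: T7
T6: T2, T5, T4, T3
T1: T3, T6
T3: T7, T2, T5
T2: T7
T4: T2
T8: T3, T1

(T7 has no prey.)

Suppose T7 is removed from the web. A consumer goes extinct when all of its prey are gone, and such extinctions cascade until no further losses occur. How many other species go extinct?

7

Remove T7.
Round 1: T2 (all prey gone), T5 (all prey gone) → extinct.
Round 2: T4 (all prey gone), T3 (all prey gone) → extinct.
Round 3: T6 (all prey gone) → extinct.
Round 4: T1 (all prey gone) → extinct.
Round 5: T8 (all prey gone) → extinct.
No further losses. Total secondary extinctions: 7.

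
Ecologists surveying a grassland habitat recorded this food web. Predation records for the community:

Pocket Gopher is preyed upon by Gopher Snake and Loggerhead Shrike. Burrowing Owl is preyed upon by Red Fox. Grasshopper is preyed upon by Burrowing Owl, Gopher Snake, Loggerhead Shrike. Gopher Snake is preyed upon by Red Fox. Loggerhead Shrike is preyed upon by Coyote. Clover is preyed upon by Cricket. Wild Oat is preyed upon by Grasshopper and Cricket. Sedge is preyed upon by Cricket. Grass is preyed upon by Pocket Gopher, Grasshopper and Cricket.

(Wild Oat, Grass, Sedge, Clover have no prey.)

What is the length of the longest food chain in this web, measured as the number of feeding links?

3 links

One longest chain: Wild Oat → Grasshopper → Gopher Snake → Red Fox.
It has 4 species and 3 links.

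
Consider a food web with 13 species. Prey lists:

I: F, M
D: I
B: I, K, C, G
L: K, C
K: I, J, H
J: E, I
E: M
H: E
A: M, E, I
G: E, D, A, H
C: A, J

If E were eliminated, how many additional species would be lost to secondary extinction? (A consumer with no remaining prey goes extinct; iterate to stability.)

Remove E.
Round 1: H (all prey gone) → extinct.
No further losses. Total secondary extinctions: 1.

1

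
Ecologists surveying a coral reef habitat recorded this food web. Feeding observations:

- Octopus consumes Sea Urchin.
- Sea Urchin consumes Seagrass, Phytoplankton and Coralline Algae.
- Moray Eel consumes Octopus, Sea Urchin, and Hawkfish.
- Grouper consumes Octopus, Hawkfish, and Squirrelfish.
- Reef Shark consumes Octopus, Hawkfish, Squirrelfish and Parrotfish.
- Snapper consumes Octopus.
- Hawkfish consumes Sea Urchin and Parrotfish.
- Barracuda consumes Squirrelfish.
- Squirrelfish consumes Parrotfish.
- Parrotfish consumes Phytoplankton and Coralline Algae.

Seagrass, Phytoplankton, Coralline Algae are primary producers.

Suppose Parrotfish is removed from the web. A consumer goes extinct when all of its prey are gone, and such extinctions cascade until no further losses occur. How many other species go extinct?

Remove Parrotfish.
Round 1: Squirrelfish (all prey gone) → extinct.
Round 2: Barracuda (all prey gone) → extinct.
No further losses. Total secondary extinctions: 2.

2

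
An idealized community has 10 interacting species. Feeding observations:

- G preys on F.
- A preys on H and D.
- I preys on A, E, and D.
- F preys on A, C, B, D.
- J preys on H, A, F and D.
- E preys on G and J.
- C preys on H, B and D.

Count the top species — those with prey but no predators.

Top species (has prey, but nothing eats it): I.
Count: 1.

1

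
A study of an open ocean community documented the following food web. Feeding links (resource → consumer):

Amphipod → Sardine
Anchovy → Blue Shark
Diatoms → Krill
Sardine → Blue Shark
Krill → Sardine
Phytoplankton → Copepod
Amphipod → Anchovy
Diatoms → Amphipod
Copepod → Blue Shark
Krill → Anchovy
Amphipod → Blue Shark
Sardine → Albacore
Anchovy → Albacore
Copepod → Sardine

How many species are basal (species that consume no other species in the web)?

Basal species (no prey listed): Diatoms, Phytoplankton.
Count: 2.

2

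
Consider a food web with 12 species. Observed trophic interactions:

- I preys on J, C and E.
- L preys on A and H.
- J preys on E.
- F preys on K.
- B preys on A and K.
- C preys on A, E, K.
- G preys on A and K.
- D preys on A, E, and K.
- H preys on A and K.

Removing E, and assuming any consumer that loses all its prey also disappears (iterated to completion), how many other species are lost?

1

Remove E.
Round 1: J (all prey gone) → extinct.
No further losses. Total secondary extinctions: 1.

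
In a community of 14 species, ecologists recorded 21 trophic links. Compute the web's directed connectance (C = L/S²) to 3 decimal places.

C = 0.107

The web has S = 14 species and L = 21 feeding links.
C = L / S² = 21 / 196 = 0.1071 ≈ 0.107.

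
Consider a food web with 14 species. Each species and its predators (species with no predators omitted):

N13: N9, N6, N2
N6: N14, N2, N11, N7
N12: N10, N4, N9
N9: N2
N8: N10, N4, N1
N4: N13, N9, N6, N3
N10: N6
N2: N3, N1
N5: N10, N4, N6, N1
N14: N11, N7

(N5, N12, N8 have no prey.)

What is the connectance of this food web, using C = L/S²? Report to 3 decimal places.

The web has S = 14 species and L = 27 feeding links.
C = L / S² = 27 / 196 = 0.1378 ≈ 0.138.

C = 0.138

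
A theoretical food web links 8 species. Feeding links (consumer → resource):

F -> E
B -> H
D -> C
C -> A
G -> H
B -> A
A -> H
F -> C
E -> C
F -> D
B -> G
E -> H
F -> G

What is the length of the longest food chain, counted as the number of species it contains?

5 species

One longest chain: H → A → C → D → F.
It has 5 species and 4 links.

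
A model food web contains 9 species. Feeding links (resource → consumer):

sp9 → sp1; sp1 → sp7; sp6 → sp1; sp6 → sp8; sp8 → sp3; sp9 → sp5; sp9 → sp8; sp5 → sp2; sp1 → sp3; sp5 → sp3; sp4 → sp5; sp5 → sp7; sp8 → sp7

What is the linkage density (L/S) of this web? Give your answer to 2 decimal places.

L/S = 1.44

There are L = 13 links among S = 9 species.
L/S = 13/9 = 1.4444 ≈ 1.44.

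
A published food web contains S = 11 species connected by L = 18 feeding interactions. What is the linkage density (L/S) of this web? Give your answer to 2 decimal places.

L/S = 1.64

There are L = 18 links among S = 11 species.
L/S = 18/11 = 1.6364 ≈ 1.64.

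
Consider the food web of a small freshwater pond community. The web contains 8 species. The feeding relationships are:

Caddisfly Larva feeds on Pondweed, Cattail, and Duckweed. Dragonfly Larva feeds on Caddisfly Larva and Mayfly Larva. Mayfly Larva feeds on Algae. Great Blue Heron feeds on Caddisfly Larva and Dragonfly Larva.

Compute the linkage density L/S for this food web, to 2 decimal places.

There are L = 8 links among S = 8 species.
L/S = 8/8 = 1.0000 ≈ 1.00.

L/S = 1.00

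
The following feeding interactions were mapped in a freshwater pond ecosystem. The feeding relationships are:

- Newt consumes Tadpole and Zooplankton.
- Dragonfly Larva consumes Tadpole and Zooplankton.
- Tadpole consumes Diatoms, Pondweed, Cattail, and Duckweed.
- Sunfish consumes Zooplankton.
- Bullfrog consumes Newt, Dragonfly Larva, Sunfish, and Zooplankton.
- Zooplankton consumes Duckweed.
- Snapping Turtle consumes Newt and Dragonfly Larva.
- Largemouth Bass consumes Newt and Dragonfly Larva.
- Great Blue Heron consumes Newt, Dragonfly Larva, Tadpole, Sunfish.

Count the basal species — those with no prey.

Basal species (no prey listed): Diatoms, Pondweed, Duckweed, Cattail.
Count: 4.

4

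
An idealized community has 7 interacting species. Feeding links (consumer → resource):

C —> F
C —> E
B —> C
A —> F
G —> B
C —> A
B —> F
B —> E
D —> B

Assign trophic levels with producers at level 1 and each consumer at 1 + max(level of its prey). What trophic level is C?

F is a producer → level 1.
A eats F → level 2.
C eats A (level 2); other prey at levels: E 1, F 1 → level 3.

Trophic level 3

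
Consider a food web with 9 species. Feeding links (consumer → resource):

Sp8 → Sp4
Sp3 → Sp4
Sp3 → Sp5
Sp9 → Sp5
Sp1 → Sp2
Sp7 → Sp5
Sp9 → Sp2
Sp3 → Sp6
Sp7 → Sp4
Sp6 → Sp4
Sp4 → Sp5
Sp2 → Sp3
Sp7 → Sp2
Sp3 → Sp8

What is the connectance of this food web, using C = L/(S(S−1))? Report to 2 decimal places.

The web has S = 9 species and L = 14 feeding links.
C = L / (S(S−1)) = 14 / 72 = 0.1944 ≈ 0.19.

C = 0.19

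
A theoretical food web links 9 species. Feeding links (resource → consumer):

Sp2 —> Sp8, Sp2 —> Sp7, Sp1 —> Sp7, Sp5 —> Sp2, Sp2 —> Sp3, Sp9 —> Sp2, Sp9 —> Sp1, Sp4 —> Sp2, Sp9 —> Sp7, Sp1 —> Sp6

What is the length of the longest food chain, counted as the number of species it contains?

One longest chain: Sp5 → Sp2 → Sp8.
It has 3 species and 2 links.

3 species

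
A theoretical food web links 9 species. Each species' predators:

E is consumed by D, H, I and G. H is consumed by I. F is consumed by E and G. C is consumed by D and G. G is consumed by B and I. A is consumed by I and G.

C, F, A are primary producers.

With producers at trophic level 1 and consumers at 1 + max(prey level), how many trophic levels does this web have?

Producers (level 1): C, F, A.
F → E → G → B gives B level 4.
No species has a prey at level 4, so no species reaches level 5.

4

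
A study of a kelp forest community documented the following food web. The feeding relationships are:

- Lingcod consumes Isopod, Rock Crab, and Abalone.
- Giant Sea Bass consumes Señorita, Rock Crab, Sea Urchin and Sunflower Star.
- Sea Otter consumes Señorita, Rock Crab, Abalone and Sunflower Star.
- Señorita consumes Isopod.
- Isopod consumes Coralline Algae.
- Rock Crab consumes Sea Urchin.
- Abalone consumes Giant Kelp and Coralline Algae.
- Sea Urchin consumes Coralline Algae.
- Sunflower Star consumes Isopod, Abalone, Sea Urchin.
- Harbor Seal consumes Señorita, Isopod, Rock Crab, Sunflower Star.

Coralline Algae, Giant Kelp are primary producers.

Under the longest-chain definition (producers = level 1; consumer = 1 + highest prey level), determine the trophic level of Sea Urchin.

Trophic level 2

Coralline Algae is a producer → level 1.
Sea Urchin eats Coralline Algae → level 2.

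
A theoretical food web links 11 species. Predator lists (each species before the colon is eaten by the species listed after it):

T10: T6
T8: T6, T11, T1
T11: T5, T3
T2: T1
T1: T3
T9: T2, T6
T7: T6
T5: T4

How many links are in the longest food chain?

One longest chain: T8 → T11 → T5 → T4.
It has 4 species and 3 links.

3 links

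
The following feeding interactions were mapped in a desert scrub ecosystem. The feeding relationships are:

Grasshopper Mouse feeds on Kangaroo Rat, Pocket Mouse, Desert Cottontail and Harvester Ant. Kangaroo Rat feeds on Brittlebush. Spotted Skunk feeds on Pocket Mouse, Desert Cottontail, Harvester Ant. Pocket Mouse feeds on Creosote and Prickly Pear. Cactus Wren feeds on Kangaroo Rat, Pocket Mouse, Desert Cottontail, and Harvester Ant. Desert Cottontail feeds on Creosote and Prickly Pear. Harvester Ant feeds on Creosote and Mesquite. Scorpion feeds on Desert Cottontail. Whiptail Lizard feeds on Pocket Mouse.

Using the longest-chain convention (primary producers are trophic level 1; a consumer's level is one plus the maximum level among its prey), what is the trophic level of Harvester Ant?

Creosote is a producer → level 1.
Harvester Ant eats Creosote (level 1); other prey at levels: Mesquite 1 → level 2.

Trophic level 2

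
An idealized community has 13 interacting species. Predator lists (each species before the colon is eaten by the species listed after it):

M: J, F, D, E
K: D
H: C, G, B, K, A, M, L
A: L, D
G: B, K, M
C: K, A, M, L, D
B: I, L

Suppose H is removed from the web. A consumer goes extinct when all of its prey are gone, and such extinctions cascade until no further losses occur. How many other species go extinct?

12

Remove H.
Round 1: C (all prey gone), G (all prey gone) → extinct.
Round 2: B (all prey gone), K (all prey gone), A (all prey gone), M (all prey gone) → extinct.
Round 3: I (all prey gone), J (all prey gone), F (all prey gone), L (all prey gone), D (all prey gone), E (all prey gone) → extinct.
No further losses. Total secondary extinctions: 12.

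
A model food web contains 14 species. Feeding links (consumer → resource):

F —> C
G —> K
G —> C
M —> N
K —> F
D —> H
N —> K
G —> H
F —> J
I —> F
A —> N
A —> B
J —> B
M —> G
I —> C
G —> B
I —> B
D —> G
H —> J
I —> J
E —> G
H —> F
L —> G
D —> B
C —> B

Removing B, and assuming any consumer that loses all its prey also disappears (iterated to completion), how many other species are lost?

Remove B.
Round 1: C (all prey gone), J (all prey gone) → extinct.
Round 2: F (all prey gone) → extinct.
Round 3: H (all prey gone), I (all prey gone), K (all prey gone) → extinct.
Round 4: G (all prey gone), N (all prey gone) → extinct.
Round 5: D (all prey gone), M (all prey gone), L (all prey gone), A (all prey gone), E (all prey gone) → extinct.
No further losses. Total secondary extinctions: 13.

13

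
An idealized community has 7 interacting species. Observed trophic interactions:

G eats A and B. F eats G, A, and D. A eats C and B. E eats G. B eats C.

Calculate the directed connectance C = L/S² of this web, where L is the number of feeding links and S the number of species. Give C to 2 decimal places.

The web has S = 7 species and L = 9 feeding links.
C = L / S² = 9 / 49 = 0.1837 ≈ 0.18.

C = 0.18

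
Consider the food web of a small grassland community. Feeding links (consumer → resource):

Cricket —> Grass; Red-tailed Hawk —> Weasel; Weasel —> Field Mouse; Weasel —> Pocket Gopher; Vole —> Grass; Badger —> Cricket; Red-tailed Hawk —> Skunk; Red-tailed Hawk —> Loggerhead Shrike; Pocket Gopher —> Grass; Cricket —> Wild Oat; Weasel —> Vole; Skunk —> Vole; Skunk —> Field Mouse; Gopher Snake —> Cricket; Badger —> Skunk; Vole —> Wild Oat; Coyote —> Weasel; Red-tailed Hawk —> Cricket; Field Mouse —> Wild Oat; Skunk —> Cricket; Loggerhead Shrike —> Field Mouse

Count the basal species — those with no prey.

Basal species (no prey listed): Wild Oat, Grass.
Count: 2.

2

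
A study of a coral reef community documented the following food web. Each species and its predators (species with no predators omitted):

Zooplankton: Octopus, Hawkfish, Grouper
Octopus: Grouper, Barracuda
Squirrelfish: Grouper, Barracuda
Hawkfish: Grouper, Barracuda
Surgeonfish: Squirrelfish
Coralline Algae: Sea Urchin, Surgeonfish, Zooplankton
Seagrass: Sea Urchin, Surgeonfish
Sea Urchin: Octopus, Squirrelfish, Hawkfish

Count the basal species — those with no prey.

2

Basal species (no prey listed): Seagrass, Coralline Algae.
Count: 2.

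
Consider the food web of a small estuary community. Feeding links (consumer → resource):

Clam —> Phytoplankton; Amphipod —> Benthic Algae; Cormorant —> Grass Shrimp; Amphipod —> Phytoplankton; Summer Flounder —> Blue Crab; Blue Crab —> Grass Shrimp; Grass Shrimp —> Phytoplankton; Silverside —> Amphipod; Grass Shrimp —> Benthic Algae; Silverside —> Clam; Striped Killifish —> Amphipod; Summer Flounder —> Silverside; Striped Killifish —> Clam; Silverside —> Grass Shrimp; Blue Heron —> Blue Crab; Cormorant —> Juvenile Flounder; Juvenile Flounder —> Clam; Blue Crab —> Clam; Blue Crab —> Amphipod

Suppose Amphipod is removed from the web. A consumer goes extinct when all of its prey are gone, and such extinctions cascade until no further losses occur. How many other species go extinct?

0

Remove Amphipod.
Every predator of it retains at least one other prey: Silverside still has Clam, Grass Shrimp; Striped Killifish still has Clam; Blue Crab still has Clam, Grass Shrimp.
No consumer loses all prey, so no secondary extinctions occur.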